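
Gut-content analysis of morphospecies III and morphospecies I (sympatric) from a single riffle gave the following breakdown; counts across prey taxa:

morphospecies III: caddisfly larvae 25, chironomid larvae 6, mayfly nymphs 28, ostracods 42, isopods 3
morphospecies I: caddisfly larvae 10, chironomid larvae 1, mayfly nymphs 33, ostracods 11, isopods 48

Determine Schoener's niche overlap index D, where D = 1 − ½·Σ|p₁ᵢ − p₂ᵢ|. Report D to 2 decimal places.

0.51

Proportions for morphospecies III (n=104): 25/104=0.2404, 6/104=0.0577, 28/104=0.2692, 42/104=0.4038, 3/104=0.0288
Proportions for morphospecies I (n=103): 10/103=0.0971, 1/103=0.0097, 33/103=0.3204, 11/103=0.1068, 48/103=0.4660
Σ|p₁ᵢ − p₂ᵢ| = 0.1433 + 0.0480 + 0.0512 + 0.2970 + 0.4372 = 0.9767
D = 1 − ½ × 0.9767 = 1 − 0.48835 = 0.51165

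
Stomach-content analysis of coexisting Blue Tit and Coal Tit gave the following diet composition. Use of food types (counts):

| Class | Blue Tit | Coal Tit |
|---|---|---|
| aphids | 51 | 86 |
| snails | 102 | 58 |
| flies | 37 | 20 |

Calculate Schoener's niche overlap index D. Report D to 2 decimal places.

Proportions for Blue Tit (n=190): 51/190=0.2684, 102/190=0.5368, 37/190=0.1947
Proportions for Coal Tit (n=164): 86/164=0.5244, 58/164=0.3537, 20/164=0.1220
Σ|p₁ᵢ − p₂ᵢ| = 0.2560 + 0.1831 + 0.0727 = 0.5118
D = 1 − ½ × 0.5118 = 1 − 0.25590 = 0.74410

0.74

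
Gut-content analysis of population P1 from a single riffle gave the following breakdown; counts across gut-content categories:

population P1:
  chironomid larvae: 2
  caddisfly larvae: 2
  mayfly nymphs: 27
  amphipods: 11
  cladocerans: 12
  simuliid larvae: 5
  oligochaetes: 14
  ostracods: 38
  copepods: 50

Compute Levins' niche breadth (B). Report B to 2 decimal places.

5.02

Proportions for population P1 (n=161): 2/161=0.0124, 2/161=0.0124, 27/161=0.1677, 11/161=0.0683, 12/161=0.0745, 5/161=0.0311, 14/161=0.0870, 38/161=0.2360, 50/161=0.3106
Σpᵢ² = 0.0124² + 0.0124² + 0.1677² + 0.0683² + 0.0745² + 0.0311² + 0.0870² + 0.2360² + 0.3106² = 0.000154 + 0.000154 + 0.028123 + 0.004665 + 0.005550 + 0.000967 + 0.007569 + 0.055696 + 0.096472 = 0.199350
B = 1 / 0.199350 = 5.0163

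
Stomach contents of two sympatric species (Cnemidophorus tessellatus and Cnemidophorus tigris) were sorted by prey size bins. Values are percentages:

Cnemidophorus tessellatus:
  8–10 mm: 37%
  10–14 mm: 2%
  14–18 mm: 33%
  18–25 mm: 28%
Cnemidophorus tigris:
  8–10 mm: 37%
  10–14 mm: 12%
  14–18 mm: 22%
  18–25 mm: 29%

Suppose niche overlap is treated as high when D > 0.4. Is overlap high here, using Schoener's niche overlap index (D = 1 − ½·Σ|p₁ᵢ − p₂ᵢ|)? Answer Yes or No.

Yes

Convert percentages to proportions (divide by 100).
Σ|p₁ᵢ − p₂ᵢ| = 0.00 + 0.10 + 0.11 + 0.01 = 0.22
D = 1 − ½ × 0.22 = 1 − 0.110 = 0.8900
D = 0.8900 > 0.4 → Yes.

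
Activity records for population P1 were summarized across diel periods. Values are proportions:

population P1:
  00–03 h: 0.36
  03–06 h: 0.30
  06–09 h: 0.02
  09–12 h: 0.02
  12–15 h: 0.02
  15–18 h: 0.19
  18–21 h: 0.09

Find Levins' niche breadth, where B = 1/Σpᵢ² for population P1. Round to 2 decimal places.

3.77

Σpᵢ² = 0.36² + 0.30² + 0.02² + 0.02² + 0.02² + 0.19² + 0.09² = 0.1296 + 0.0900 + 0.0004 + 0.0004 + 0.0004 + 0.0361 + 0.0081 = 0.2650
B = 1 / 0.2650 = 3.7736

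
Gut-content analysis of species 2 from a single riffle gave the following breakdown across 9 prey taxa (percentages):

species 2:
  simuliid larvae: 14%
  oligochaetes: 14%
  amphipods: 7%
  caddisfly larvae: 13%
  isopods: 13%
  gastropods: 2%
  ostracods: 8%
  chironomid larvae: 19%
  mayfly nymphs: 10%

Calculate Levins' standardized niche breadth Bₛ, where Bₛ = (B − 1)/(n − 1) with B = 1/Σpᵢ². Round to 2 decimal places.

0.83

Convert percentages to proportions (divide by 100).
Σpᵢ² = 0.14² + 0.14² + 0.07² + 0.13² + 0.13² + 0.02² + 0.08² + 0.19² + 0.10² = 0.0196 + 0.0196 + 0.0049 + 0.0169 + 0.0169 + 0.0004 + 0.0064 + 0.0361 + 0.0100 = 0.1308
B = 1 / 0.1308 = 7.6453
Bₛ = (B − 1)/(n − 1) = (7.6453 − 1)/(9 − 1) = 6.6453/8 = 0.8307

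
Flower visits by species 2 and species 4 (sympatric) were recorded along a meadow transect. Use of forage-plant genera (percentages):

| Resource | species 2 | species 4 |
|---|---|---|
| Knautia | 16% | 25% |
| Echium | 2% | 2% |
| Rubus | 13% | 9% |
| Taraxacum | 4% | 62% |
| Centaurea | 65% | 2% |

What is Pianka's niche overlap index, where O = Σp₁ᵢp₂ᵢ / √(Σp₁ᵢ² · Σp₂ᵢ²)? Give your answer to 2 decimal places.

0.19

Convert percentages to proportions (divide by 100).
Σ p₁ᵢp₂ᵢ = 0.0400 + 0.0004 + 0.0117 + 0.0248 + 0.0130 = 0.0899
Σp_1ᵢ² = 0.16² + 0.02² + 0.13² + 0.04² + 0.65² = 0.0256 + 0.0004 + 0.0169 + 0.0016 + 0.4225 = 0.4670
Σp_2ᵢ² = 0.25² + 0.02² + 0.09² + 0.62² + 0.02² = 0.0625 + 0.0004 + 0.0081 + 0.3844 + 0.0004 = 0.4558
O = 0.0899 / √(0.4670 × 0.4558) = 0.0899 / 0.46137 = 0.1949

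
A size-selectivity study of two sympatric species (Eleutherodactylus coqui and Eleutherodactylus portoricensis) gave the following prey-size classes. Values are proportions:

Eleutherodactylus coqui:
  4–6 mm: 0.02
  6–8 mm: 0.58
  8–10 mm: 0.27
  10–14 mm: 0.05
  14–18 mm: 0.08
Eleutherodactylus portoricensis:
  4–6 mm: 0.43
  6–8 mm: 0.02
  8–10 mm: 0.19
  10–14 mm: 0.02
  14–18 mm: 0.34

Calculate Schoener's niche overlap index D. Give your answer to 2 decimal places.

0.33

Σ|p₁ᵢ − p₂ᵢ| = 0.41 + 0.56 + 0.08 + 0.03 + 0.26 = 1.34
D = 1 − ½ × 1.34 = 1 − 0.670 = 0.3300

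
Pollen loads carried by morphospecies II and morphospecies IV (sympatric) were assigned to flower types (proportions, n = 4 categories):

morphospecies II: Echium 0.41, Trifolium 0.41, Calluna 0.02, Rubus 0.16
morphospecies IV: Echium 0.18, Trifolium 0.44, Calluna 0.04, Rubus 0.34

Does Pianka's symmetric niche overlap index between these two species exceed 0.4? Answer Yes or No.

Σ p₁ᵢp₂ᵢ = 0.0738 + 0.1804 + 0.0008 + 0.0544 = 0.3094
Σp_1ᵢ² = 0.41² + 0.41² + 0.02² + 0.16² = 0.1681 + 0.1681 + 0.0004 + 0.0256 = 0.3622
Σp_2ᵢ² = 0.18² + 0.44² + 0.04² + 0.34² = 0.0324 + 0.1936 + 0.0016 + 0.1156 = 0.3432
O = 0.3094 / √(0.3622 × 0.3432) = 0.3094 / 0.35257 = 0.8776
O = 0.8776 > 0.4 → Yes.

Yes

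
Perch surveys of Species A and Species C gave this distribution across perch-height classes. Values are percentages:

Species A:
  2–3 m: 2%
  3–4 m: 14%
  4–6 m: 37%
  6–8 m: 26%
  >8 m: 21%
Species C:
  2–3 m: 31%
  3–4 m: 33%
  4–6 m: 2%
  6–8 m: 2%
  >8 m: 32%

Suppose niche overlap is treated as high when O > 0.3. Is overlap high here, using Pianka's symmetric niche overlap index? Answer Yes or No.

Yes

Convert percentages to proportions (divide by 100).
Σ p₁ᵢp₂ᵢ = 0.0062 + 0.0462 + 0.0074 + 0.0052 + 0.0672 = 0.1322
Σp_1ᵢ² = 0.02² + 0.14² + 0.37² + 0.26² + 0.21² = 0.0004 + 0.0196 + 0.1369 + 0.0676 + 0.0441 = 0.2686
Σp_2ᵢ² = 0.31² + 0.33² + 0.02² + 0.02² + 0.32² = 0.0961 + 0.1089 + 0.0004 + 0.0004 + 0.1024 = 0.3082
O = 0.1322 / √(0.2686 × 0.3082) = 0.1322 / 0.28772 = 0.4595
O = 0.4595 > 0.3 → Yes.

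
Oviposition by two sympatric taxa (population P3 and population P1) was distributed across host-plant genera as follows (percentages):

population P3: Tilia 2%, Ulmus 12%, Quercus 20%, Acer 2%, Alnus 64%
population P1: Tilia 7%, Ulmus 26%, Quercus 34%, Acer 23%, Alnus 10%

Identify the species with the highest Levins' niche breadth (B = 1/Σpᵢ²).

population P1

Convert percentages to proportions (divide by 100).
Σp_P3ᵢ² = 0.02² + 0.12² + 0.20² + 0.02² + 0.64² = 0.0004 + 0.0144 + 0.0400 + 0.0004 + 0.4096 = 0.4648
B_P3 = 1 / 0.4648 = 2.1515
Σp_P1ᵢ² = 0.07² + 0.26² + 0.34² + 0.23² + 0.10² = 0.0049 + 0.0676 + 0.1156 + 0.0529 + 0.0100 = 0.2510
B_P1 = 1 / 0.2510 = 3.9841
Highest B → broadest niche (most generalist): population P1 (B = 3.98).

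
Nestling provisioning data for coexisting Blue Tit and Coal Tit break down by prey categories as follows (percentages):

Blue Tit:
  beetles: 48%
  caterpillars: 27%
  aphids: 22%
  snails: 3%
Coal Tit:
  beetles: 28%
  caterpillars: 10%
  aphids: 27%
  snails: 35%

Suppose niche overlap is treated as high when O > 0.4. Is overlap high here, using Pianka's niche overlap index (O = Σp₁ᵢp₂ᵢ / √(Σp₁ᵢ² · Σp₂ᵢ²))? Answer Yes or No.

Convert percentages to proportions (divide by 100).
Σ p₁ᵢp₂ᵢ = 0.1344 + 0.0270 + 0.0594 + 0.0105 = 0.2313
Σp_1ᵢ² = 0.48² + 0.27² + 0.22² + 0.03² = 0.2304 + 0.0729 + 0.0484 + 0.0009 = 0.3526
Σp_2ᵢ² = 0.28² + 0.10² + 0.27² + 0.35² = 0.0784 + 0.0100 + 0.0729 + 0.1225 = 0.2838
O = 0.2313 / √(0.3526 × 0.2838) = 0.2313 / 0.31634 = 0.7312
O = 0.7312 > 0.4 → Yes.

Yes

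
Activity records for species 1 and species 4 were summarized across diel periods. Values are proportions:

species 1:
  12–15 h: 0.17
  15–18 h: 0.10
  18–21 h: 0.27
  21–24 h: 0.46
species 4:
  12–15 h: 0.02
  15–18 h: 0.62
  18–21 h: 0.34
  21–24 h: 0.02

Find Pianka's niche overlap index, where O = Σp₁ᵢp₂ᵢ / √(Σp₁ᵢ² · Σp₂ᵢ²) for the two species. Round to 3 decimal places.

Σ p₁ᵢp₂ᵢ = 0.0034 + 0.0620 + 0.0918 + 0.0092 = 0.1664
Σp_1ᵢ² = 0.17² + 0.10² + 0.27² + 0.46² = 0.0289 + 0.0100 + 0.0729 + 0.2116 = 0.3234
Σp_2ᵢ² = 0.02² + 0.62² + 0.34² + 0.02² = 0.0004 + 0.3844 + 0.1156 + 0.0004 = 0.5008
O = 0.1664 / √(0.3234 × 0.5008) = 0.1664 / 0.402441 = 0.41348

0.413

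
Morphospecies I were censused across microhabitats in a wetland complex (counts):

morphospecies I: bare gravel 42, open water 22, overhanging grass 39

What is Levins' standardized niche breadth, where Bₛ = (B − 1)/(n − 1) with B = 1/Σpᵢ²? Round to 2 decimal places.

0.91

Proportions for morphospecies I (n=103): 42/103=0.4078, 22/103=0.2136, 39/103=0.3786
Σpᵢ² = 0.4078² + 0.2136² + 0.3786² = 0.166301 + 0.045625 + 0.143338 = 0.355264
B = 1 / 0.355264 = 2.8148
Bₛ = (B − 1)/(n − 1) = (2.8148 − 1)/(3 − 1) = 1.8148/2 = 0.9074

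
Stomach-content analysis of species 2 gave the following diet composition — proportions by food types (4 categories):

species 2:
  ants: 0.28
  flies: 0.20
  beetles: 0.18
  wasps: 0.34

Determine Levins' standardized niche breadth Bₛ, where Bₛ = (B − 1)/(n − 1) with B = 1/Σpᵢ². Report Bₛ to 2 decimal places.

0.92

Σpᵢ² = 0.28² + 0.20² + 0.18² + 0.34² = 0.0784 + 0.0400 + 0.0324 + 0.1156 = 0.2664
B = 1 / 0.2664 = 3.7538
Bₛ = (B − 1)/(n − 1) = (3.7538 − 1)/(4 − 1) = 2.7538/3 = 0.9179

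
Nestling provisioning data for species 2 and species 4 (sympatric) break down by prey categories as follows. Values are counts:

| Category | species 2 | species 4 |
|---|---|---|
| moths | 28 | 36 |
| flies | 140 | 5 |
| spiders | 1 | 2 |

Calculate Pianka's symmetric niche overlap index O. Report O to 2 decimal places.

0.33

Proportions for species 2 (n=169): 28/169=0.1657, 140/169=0.8284, 1/169=0.0059
Proportions for species 4 (n=43): 36/43=0.8372, 5/43=0.1163, 2/43=0.0465
Σ p₁ᵢp₂ᵢ = 0.138724 + 0.096343 + 0.000274 = 0.235341
Σp_1ᵢ² = 0.1657² + 0.8284² + 0.0059² = 0.027456 + 0.686247 + 0.000035 = 0.713738
Σp_2ᵢ² = 0.8372² + 0.1163² + 0.0465² = 0.700904 + 0.013526 + 0.002162 = 0.716592
O = 0.235341 / √(0.713738 × 0.716592) = 0.235341 / 0.7151636 = 0.3291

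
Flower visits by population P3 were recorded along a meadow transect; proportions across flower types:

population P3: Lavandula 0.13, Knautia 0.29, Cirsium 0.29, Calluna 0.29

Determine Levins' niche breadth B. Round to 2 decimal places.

Σpᵢ² = 0.13² + 0.29² + 0.29² + 0.29² = 0.0169 + 0.0841 + 0.0841 + 0.0841 = 0.2692
B = 1 / 0.2692 = 3.7147

3.71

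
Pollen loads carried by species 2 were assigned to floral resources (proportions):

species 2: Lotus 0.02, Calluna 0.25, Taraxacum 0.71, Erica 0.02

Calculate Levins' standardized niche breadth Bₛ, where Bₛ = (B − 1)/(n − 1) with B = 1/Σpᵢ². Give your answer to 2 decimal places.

0.25

Σpᵢ² = 0.02² + 0.25² + 0.71² + 0.02² = 0.0004 + 0.0625 + 0.5041 + 0.0004 = 0.5674
B = 1 / 0.5674 = 1.7624
Bₛ = (B − 1)/(n − 1) = (1.7624 − 1)/(4 − 1) = 0.7624/3 = 0.2541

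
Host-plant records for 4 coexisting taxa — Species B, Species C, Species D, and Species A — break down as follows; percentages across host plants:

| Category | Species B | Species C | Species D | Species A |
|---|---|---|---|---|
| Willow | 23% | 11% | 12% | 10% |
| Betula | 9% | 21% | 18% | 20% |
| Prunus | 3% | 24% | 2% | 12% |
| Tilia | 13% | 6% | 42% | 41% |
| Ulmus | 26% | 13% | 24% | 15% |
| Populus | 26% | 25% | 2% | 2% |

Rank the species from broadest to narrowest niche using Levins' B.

Species C > Species B > Species A > Species D

Convert percentages to proportions (divide by 100).
Σp_Bᵢ² = 0.23² + 0.09² + 0.03² + 0.13² + 0.26² + 0.26² = 0.0529 + 0.0081 + 0.0009 + 0.0169 + 0.0676 + 0.0676 = 0.2140
B_B = 1 / 0.2140 = 4.6729
Σp_Cᵢ² = 0.11² + 0.21² + 0.24² + 0.06² + 0.13² + 0.25² = 0.0121 + 0.0441 + 0.0576 + 0.0036 + 0.0169 + 0.0625 = 0.1968
B_C = 1 / 0.1968 = 5.0813
Σp_Dᵢ² = 0.12² + 0.18² + 0.02² + 0.42² + 0.24² + 0.02² = 0.0144 + 0.0324 + 0.0004 + 0.1764 + 0.0576 + 0.0004 = 0.2816
B_D = 1 / 0.2816 = 3.5511
Σp_Aᵢ² = 0.10² + 0.20² + 0.12² + 0.41² + 0.15² + 0.02² = 0.0100 + 0.0400 + 0.0144 + 0.1681 + 0.0225 + 0.0004 = 0.2554
B_A = 1 / 0.2554 = 3.9154
Ranking by B (broadest → narrowest): Species C (5.08) > Species B (4.67) > Species A (3.92) > Species D (3.55)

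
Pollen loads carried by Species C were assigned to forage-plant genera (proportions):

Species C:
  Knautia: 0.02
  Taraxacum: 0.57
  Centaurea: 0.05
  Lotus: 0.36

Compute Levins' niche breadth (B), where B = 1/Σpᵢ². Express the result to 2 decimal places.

Σpᵢ² = 0.02² + 0.57² + 0.05² + 0.36² = 0.0004 + 0.3249 + 0.0025 + 0.1296 = 0.4574
B = 1 / 0.4574 = 2.1863

2.19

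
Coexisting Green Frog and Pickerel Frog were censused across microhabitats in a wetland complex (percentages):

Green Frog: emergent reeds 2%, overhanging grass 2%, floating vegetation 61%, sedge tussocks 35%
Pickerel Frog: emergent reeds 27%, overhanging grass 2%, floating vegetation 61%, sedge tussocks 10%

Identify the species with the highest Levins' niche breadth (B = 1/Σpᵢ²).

Convert percentages to proportions (divide by 100).
Σp_Greeᵢ² = 0.02² + 0.02² + 0.61² + 0.35² = 0.0004 + 0.0004 + 0.3721 + 0.1225 = 0.4954
B_Gree = 1 / 0.4954 = 2.0186
Σp_Pickᵢ² = 0.27² + 0.02² + 0.61² + 0.10² = 0.0729 + 0.0004 + 0.3721 + 0.0100 = 0.4554
B_Pick = 1 / 0.4554 = 2.1959
Highest B → broadest niche (most generalist): Pickerel Frog (B = 2.20).

Pickerel Frog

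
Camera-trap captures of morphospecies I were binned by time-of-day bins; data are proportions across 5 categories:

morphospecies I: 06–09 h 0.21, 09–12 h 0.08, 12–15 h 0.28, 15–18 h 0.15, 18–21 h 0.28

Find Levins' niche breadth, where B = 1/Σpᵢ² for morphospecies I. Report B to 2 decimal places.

Σpᵢ² = 0.21² + 0.08² + 0.28² + 0.15² + 0.28² = 0.0441 + 0.0064 + 0.0784 + 0.0225 + 0.0784 = 0.2298
B = 1 / 0.2298 = 4.3516

4.35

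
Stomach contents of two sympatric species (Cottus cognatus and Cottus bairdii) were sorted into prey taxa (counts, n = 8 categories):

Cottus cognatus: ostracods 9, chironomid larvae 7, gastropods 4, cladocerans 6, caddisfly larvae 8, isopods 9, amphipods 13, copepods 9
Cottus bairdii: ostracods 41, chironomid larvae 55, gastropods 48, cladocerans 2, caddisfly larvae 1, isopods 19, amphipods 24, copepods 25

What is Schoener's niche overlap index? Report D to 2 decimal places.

Proportions for Cottus cognatus (n=65): 9/65=0.1385, 7/65=0.1077, 4/65=0.0615, 6/65=0.0923, 8/65=0.1231, 9/65=0.1385, 13/65=0.2000, 9/65=0.1385
Proportions for Cottus bairdii (n=215): 41/215=0.1907, 55/215=0.2558, 48/215=0.2233, 2/215=0.0093, 1/215=0.0047, 19/215=0.0884, 24/215=0.1116, 25/215=0.1163
Σ|p₁ᵢ − p₂ᵢ| = 0.0522 + 0.1481 + 0.1618 + 0.0830 + 0.1184 + 0.0501 + 0.0884 + 0.0222 = 0.7242
D = 1 − ½ × 0.7242 = 1 − 0.36210 = 0.63790

0.64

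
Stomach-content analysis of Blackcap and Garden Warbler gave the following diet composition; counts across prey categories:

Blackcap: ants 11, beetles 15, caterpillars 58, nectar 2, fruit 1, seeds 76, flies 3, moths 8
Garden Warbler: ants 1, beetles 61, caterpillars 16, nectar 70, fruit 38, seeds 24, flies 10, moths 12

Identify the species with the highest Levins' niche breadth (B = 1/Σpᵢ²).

Proportions for Blackcap (n=174): 11/174=0.0632, 15/174=0.0862, 58/174=0.3333, 2/174=0.0115, 1/174=0.0057, 76/174=0.4368, 3/174=0.0172, 8/174=0.0460
Proportions for Garden Warbler (n=232): 1/232=0.0043, 61/232=0.2629, 16/232=0.0690, 70/232=0.3017, 38/232=0.1638, 24/232=0.1034, 10/232=0.0431, 12/232=0.0517
Σp_Blacᵢ² = 0.0632² + 0.0862² + 0.3333² + 0.0115² + 0.0057² + 0.4368² + 0.0172² + 0.0460² = 0.003994 + 0.007430 + 0.111089 + 0.000132 + 0.000032 + 0.190794 + 0.000296 + 0.002116 = 0.315883
B_Blac = 1 / 0.315883 = 3.1657
Σp_Warbᵢ² = 0.0043² + 0.2629² + 0.0690² + 0.3017² + 0.1638² + 0.1034² + 0.0431² + 0.0517² = 0.000018 + 0.069116 + 0.004761 + 0.091023 + 0.026830 + 0.010692 + 0.001858 + 0.002673 = 0.206971
B_Warb = 1 / 0.206971 = 4.8316
Highest B → broadest niche (most generalist): Garden Warbler (B = 4.83).

Garden Warbler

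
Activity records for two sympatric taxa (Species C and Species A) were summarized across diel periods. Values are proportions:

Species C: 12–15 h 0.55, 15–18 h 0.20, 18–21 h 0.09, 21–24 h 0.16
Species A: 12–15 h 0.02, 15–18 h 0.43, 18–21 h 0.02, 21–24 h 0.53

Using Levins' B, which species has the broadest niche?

Species C

Σp_Cᵢ² = 0.55² + 0.20² + 0.09² + 0.16² = 0.3025 + 0.0400 + 0.0081 + 0.0256 = 0.3762
B_C = 1 / 0.3762 = 2.6582
Σp_Aᵢ² = 0.02² + 0.43² + 0.02² + 0.53² = 0.0004 + 0.1849 + 0.0004 + 0.2809 = 0.4666
B_A = 1 / 0.4666 = 2.1432
Highest B → broadest niche (most generalist): Species C (B = 2.66).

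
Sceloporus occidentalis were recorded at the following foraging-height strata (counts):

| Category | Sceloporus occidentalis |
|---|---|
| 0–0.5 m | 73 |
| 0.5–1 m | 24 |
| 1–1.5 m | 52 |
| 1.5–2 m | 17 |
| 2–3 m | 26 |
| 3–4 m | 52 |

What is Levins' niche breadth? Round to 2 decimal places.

4.85

Proportions for Sceloporus occidentalis (n=244): 73/244=0.2992, 24/244=0.0984, 52/244=0.2131, 17/244=0.0697, 26/244=0.1066, 52/244=0.2131
Σpᵢ² = 0.2992² + 0.0984² + 0.2131² + 0.0697² + 0.1066² + 0.2131² = 0.089521 + 0.009683 + 0.045412 + 0.004858 + 0.011364 + 0.045412 = 0.206250
B = 1 / 0.206250 = 4.8485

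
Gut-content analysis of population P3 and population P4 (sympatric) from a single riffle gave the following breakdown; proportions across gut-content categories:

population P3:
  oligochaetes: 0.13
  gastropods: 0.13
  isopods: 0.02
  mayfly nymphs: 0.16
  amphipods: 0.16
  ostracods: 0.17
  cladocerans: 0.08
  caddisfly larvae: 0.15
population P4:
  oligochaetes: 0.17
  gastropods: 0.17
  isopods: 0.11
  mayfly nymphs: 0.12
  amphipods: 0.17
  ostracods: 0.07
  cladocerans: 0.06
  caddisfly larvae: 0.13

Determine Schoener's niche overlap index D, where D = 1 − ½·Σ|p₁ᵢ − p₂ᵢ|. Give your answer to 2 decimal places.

0.82

Σ|p₁ᵢ − p₂ᵢ| = 0.04 + 0.04 + 0.09 + 0.04 + 0.01 + 0.10 + 0.02 + 0.02 = 0.36
D = 1 − ½ × 0.36 = 1 − 0.180 = 0.8200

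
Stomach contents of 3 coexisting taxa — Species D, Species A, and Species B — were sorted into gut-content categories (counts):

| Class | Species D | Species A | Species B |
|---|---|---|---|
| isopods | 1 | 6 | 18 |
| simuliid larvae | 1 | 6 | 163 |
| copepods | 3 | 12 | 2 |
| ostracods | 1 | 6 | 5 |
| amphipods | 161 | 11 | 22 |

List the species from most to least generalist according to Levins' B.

Species A > Species B > Species D

Proportions for Species D (n=167): 1/167=0.0060, 1/167=0.0060, 3/167=0.0180, 1/167=0.0060, 161/167=0.9641
Proportions for Species A (n=41): 6/41=0.1463, 6/41=0.1463, 12/41=0.2927, 6/41=0.1463, 11/41=0.2683
Proportions for Species B (n=210): 18/210=0.0857, 163/210=0.7762, 2/210=0.0095, 5/210=0.0238, 22/210=0.1048
Σp_Dᵢ² = 0.0060² + 0.0060² + 0.0180² + 0.0060² + 0.9641² = 0.000036 + 0.000036 + 0.000324 + 0.000036 + 0.929489 = 0.929921
B_D = 1 / 0.929921 = 1.0754
Σp_Aᵢ² = 0.1463² + 0.1463² + 0.2927² + 0.1463² + 0.2683² = 0.021404 + 0.021404 + 0.085673 + 0.021404 + 0.071985 = 0.221870
B_A = 1 / 0.221870 = 4.5071
Σp_Bᵢ² = 0.0857² + 0.7762² + 0.0095² + 0.0238² + 0.1048² = 0.007344 + 0.602486 + 0.000090 + 0.000566 + 0.010983 = 0.621469
B_B = 1 / 0.621469 = 1.6091
Ranking by B (broadest → narrowest): Species A (4.51) > Species B (1.61) > Species D (1.08)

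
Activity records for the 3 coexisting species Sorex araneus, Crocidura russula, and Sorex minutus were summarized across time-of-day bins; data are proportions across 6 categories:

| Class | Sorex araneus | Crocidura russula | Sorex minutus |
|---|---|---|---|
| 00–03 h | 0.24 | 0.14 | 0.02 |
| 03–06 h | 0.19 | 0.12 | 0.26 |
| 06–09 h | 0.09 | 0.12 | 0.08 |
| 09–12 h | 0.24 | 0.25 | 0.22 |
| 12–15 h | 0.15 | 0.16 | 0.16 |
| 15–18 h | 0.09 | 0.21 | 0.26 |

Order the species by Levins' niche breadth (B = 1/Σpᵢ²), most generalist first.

Σp_aranᵢ² = 0.24² + 0.19² + 0.09² + 0.24² + 0.15² + 0.09² = 0.0576 + 0.0361 + 0.0081 + 0.0576 + 0.0225 + 0.0081 = 0.1900
B_aran = 1 / 0.1900 = 5.2632
Σp_russᵢ² = 0.14² + 0.12² + 0.12² + 0.25² + 0.16² + 0.21² = 0.0196 + 0.0144 + 0.0144 + 0.0625 + 0.0256 + 0.0441 = 0.1806
B_russ = 1 / 0.1806 = 5.5371
Σp_minuᵢ² = 0.02² + 0.26² + 0.08² + 0.22² + 0.16² + 0.26² = 0.0004 + 0.0676 + 0.0064 + 0.0484 + 0.0256 + 0.0676 = 0.2160
B_minu = 1 / 0.2160 = 4.6296
Ranking by B (broadest → narrowest): Crocidura russula (5.54) > Sorex araneus (5.26) > Sorex minutus (4.63)

Crocidura russula > Sorex araneus > Sorex minutus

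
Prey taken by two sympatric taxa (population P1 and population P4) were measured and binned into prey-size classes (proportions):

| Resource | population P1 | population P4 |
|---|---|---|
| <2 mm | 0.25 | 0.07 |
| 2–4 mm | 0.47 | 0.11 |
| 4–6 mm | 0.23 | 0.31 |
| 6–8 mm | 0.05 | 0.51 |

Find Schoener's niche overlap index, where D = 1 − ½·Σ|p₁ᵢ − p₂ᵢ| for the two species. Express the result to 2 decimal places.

Σ|p₁ᵢ − p₂ᵢ| = 0.18 + 0.36 + 0.08 + 0.46 = 1.08
D = 1 − ½ × 1.08 = 1 − 0.540 = 0.4600

0.46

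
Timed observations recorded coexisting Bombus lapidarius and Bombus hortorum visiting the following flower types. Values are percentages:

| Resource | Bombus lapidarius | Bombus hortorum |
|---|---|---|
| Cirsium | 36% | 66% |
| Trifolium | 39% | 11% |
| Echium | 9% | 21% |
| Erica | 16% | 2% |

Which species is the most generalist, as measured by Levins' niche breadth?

Convert percentages to proportions (divide by 100).
Σp_lapiᵢ² = 0.36² + 0.39² + 0.09² + 0.16² = 0.1296 + 0.1521 + 0.0081 + 0.0256 = 0.3154
B_lapi = 1 / 0.3154 = 3.1706
Σp_hortᵢ² = 0.66² + 0.11² + 0.21² + 0.02² = 0.4356 + 0.0121 + 0.0441 + 0.0004 = 0.4922
B_hort = 1 / 0.4922 = 2.0317
Highest B → broadest niche (most generalist): Bombus lapidarius (B = 3.17).

Bombus lapidarius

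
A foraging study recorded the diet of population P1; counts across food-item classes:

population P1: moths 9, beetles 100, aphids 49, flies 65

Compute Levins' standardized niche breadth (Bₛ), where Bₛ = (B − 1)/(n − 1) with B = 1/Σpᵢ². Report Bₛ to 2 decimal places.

0.66

Proportions for population P1 (n=223): 9/223=0.0404, 100/223=0.4484, 49/223=0.2197, 65/223=0.2915
Σpᵢ² = 0.0404² + 0.4484² + 0.2197² + 0.2915² = 0.001632 + 0.201063 + 0.048268 + 0.084972 = 0.335935
B = 1 / 0.335935 = 2.9768
Bₛ = (B − 1)/(n − 1) = (2.9768 − 1)/(4 − 1) = 1.9768/3 = 0.6589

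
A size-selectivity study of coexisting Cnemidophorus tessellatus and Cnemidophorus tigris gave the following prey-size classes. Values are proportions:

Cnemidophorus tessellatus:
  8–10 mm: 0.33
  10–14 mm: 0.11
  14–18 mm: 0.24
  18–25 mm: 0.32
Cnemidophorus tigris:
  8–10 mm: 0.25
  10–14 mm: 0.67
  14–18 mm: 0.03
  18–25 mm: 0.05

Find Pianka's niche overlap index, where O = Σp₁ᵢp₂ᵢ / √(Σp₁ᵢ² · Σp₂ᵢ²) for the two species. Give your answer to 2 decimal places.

0.47

Σ p₁ᵢp₂ᵢ = 0.0825 + 0.0737 + 0.0072 + 0.0160 = 0.1794
Σp_1ᵢ² = 0.33² + 0.11² + 0.24² + 0.32² = 0.1089 + 0.0121 + 0.0576 + 0.1024 = 0.2810
Σp_2ᵢ² = 0.25² + 0.67² + 0.03² + 0.05² = 0.0625 + 0.4489 + 0.0009 + 0.0025 = 0.5148
O = 0.1794 / √(0.2810 × 0.5148) = 0.1794 / 0.38034 = 0.4717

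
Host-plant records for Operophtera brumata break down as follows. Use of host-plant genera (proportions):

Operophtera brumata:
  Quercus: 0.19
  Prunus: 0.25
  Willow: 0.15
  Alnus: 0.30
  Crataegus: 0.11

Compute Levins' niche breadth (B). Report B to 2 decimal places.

4.48

Σpᵢ² = 0.19² + 0.25² + 0.15² + 0.30² + 0.11² = 0.0361 + 0.0625 + 0.0225 + 0.0900 + 0.0121 = 0.2232
B = 1 / 0.2232 = 4.4803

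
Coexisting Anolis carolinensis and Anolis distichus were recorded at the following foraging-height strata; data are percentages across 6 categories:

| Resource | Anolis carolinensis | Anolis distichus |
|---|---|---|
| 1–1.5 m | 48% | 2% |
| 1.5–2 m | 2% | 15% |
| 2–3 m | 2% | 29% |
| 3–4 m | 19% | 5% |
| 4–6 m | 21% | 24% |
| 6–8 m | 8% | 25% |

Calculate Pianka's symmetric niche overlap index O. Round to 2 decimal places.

0.36

Convert percentages to proportions (divide by 100).
Σ p₁ᵢp₂ᵢ = 0.0096 + 0.0030 + 0.0058 + 0.0095 + 0.0504 + 0.0200 = 0.0983
Σp_1ᵢ² = 0.48² + 0.02² + 0.02² + 0.19² + 0.21² + 0.08² = 0.2304 + 0.0004 + 0.0004 + 0.0361 + 0.0441 + 0.0064 = 0.3178
Σp_2ᵢ² = 0.02² + 0.15² + 0.29² + 0.05² + 0.24² + 0.25² = 0.0004 + 0.0225 + 0.0841 + 0.0025 + 0.0576 + 0.0625 = 0.2296
O = 0.0983 / √(0.3178 × 0.2296) = 0.0983 / 0.27012 = 0.3639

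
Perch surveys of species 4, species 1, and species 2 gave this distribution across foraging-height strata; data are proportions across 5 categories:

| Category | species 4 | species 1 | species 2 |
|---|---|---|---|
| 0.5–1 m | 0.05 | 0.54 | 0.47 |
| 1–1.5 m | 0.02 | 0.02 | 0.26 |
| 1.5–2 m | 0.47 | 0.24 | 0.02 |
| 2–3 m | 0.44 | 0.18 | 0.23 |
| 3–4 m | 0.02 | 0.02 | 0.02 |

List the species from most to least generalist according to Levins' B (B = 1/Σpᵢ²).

species 2 > species 1 > species 4

Σp_4ᵢ² = 0.05² + 0.02² + 0.47² + 0.44² + 0.02² = 0.0025 + 0.0004 + 0.2209 + 0.1936 + 0.0004 = 0.4178
B_4 = 1 / 0.4178 = 2.3935
Σp_1ᵢ² = 0.54² + 0.02² + 0.24² + 0.18² + 0.02² = 0.2916 + 0.0004 + 0.0576 + 0.0324 + 0.0004 = 0.3824
B_1 = 1 / 0.3824 = 2.6151
Σp_2ᵢ² = 0.47² + 0.26² + 0.02² + 0.23² + 0.02² = 0.2209 + 0.0676 + 0.0004 + 0.0529 + 0.0004 = 0.3422
B_2 = 1 / 0.3422 = 2.9223
Ranking by B (broadest → narrowest): species 2 (2.92) > species 1 (2.62) > species 4 (2.39)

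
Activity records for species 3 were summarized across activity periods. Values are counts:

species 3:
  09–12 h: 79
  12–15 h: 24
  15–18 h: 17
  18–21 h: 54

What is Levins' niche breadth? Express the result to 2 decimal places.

Proportions for species 3 (n=174): 79/174=0.4540, 24/174=0.1379, 17/174=0.0977, 54/174=0.3103
Σpᵢ² = 0.4540² + 0.1379² + 0.0977² + 0.3103² = 0.206116 + 0.019016 + 0.009545 + 0.096286 = 0.330963
B = 1 / 0.330963 = 3.0215

3.02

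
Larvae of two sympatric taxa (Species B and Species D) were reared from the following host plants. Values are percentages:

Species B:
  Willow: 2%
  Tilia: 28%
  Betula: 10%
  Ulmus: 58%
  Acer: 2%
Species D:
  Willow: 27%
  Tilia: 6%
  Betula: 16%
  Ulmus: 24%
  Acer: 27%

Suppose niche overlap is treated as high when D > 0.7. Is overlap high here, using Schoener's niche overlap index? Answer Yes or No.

No

Convert percentages to proportions (divide by 100).
Σ|p₁ᵢ − p₂ᵢ| = 0.25 + 0.22 + 0.06 + 0.34 + 0.25 = 1.12
D = 1 − ½ × 1.12 = 1 − 0.560 = 0.4400
D = 0.4400 < 0.7 → No.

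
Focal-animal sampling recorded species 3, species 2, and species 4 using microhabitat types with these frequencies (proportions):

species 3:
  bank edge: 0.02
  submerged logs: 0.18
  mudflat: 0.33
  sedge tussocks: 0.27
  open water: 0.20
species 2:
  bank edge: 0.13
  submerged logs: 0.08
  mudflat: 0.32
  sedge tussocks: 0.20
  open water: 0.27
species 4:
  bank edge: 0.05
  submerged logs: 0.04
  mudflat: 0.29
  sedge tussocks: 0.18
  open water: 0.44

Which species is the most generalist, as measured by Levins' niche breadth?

species 2

Σp_3ᵢ² = 0.02² + 0.18² + 0.33² + 0.27² + 0.20² = 0.0004 + 0.0324 + 0.1089 + 0.0729 + 0.0400 = 0.2546
B_3 = 1 / 0.2546 = 3.9277
Σp_2ᵢ² = 0.13² + 0.08² + 0.32² + 0.20² + 0.27² = 0.0169 + 0.0064 + 0.1024 + 0.0400 + 0.0729 = 0.2386
B_2 = 1 / 0.2386 = 4.1911
Σp_4ᵢ² = 0.05² + 0.04² + 0.29² + 0.18² + 0.44² = 0.0025 + 0.0016 + 0.0841 + 0.0324 + 0.1936 = 0.3142
B_4 = 1 / 0.3142 = 3.1827
Highest B → broadest niche (most generalist): species 2 (B = 4.19).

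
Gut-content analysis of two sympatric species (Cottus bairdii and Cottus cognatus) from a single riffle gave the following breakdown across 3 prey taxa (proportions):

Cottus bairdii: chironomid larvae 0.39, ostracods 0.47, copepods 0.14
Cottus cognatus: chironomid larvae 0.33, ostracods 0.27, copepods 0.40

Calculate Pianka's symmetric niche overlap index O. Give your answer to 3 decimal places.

Σ p₁ᵢp₂ᵢ = 0.1287 + 0.1269 + 0.0560 = 0.3116
Σp_1ᵢ² = 0.39² + 0.47² + 0.14² = 0.1521 + 0.2209 + 0.0196 = 0.3926
Σp_2ᵢ² = 0.33² + 0.27² + 0.40² = 0.1089 + 0.0729 + 0.1600 = 0.3418
O = 0.3116 / √(0.3926 × 0.3418) = 0.3116 / 0.366320 = 0.85062

0.851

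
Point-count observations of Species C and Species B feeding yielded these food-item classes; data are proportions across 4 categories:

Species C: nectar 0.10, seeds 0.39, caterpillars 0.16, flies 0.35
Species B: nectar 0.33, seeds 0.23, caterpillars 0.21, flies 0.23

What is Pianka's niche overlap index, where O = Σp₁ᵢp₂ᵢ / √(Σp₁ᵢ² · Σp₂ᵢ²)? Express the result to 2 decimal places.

Σ p₁ᵢp₂ᵢ = 0.0330 + 0.0897 + 0.0336 + 0.0805 = 0.2368
Σp_1ᵢ² = 0.10² + 0.39² + 0.16² + 0.35² = 0.0100 + 0.1521 + 0.0256 + 0.1225 = 0.3102
Σp_2ᵢ² = 0.33² + 0.23² + 0.21² + 0.23² = 0.1089 + 0.0529 + 0.0441 + 0.0529 = 0.2588
O = 0.2368 / √(0.3102 × 0.2588) = 0.2368 / 0.28334 = 0.8357

0.84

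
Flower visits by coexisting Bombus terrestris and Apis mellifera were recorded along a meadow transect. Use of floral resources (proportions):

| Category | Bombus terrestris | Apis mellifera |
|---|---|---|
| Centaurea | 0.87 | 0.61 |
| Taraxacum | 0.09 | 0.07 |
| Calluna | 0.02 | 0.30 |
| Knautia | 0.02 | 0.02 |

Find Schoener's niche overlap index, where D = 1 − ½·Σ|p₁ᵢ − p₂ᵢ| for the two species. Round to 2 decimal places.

Σ|p₁ᵢ − p₂ᵢ| = 0.26 + 0.02 + 0.28 + 0.00 = 0.56
D = 1 − ½ × 0.56 = 1 − 0.280 = 0.7200

0.72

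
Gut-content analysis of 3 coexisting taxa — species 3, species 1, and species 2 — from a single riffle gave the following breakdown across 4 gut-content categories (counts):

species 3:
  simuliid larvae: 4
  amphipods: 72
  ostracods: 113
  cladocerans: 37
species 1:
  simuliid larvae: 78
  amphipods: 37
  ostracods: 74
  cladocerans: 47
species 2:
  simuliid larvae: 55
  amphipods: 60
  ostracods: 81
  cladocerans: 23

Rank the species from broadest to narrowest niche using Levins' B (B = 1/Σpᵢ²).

species 1 > species 2 > species 3

Proportions for species 3 (n=226): 4/226=0.0177, 72/226=0.3186, 113/226=0.5000, 37/226=0.1637
Proportions for species 1 (n=236): 78/236=0.3305, 37/236=0.1568, 74/236=0.3136, 47/236=0.1992
Proportions for species 2 (n=219): 55/219=0.2511, 60/219=0.2740, 81/219=0.3699, 23/219=0.1050
Σp_3ᵢ² = 0.0177² + 0.3186² + 0.5000² + 0.1637² = 0.000313 + 0.101506 + 0.250000 + 0.026798 = 0.378617
B_3 = 1 / 0.378617 = 2.6412
Σp_1ᵢ² = 0.3305² + 0.1568² + 0.3136² + 0.1992² = 0.109230 + 0.024586 + 0.098345 + 0.039681 = 0.271842
B_1 = 1 / 0.271842 = 3.6786
Σp_2ᵢ² = 0.2511² + 0.2740² + 0.3699² + 0.1050² = 0.063051 + 0.075076 + 0.136826 + 0.011025 = 0.285978
B_2 = 1 / 0.285978 = 3.4968
Ranking by B (broadest → narrowest): species 1 (3.68) > species 2 (3.50) > species 3 (2.64)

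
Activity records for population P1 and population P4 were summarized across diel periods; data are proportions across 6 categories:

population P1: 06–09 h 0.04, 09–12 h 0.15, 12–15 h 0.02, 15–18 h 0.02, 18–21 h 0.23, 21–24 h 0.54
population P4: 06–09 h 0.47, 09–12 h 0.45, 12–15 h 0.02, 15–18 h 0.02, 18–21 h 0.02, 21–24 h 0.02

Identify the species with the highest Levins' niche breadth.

Σp_P1ᵢ² = 0.04² + 0.15² + 0.02² + 0.02² + 0.23² + 0.54² = 0.0016 + 0.0225 + 0.0004 + 0.0004 + 0.0529 + 0.2916 = 0.3694
B_P1 = 1 / 0.3694 = 2.7071
Σp_P4ᵢ² = 0.47² + 0.45² + 0.02² + 0.02² + 0.02² + 0.02² = 0.2209 + 0.2025 + 0.0004 + 0.0004 + 0.0004 + 0.0004 = 0.4250
B_P4 = 1 / 0.4250 = 2.3529
Highest B → broadest niche (most generalist): population P1 (B = 2.71).

population P1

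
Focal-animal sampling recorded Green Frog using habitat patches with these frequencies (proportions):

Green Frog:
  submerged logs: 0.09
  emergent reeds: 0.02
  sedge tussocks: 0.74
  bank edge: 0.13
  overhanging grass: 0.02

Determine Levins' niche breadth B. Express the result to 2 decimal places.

1.74

Σpᵢ² = 0.09² + 0.02² + 0.74² + 0.13² + 0.02² = 0.0081 + 0.0004 + 0.5476 + 0.0169 + 0.0004 = 0.5734
B = 1 / 0.5734 = 1.7440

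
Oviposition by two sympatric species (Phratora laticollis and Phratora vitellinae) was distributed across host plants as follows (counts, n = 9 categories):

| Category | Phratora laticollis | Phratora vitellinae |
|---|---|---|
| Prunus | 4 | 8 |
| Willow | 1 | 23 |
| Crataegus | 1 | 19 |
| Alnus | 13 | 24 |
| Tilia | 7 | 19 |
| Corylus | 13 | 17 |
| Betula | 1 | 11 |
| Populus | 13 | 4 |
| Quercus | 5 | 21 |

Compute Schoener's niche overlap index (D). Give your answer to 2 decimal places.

Proportions for Phratora laticollis (n=58): 4/58=0.0690, 1/58=0.0172, 1/58=0.0172, 13/58=0.2241, 7/58=0.1207, 13/58=0.2241, 1/58=0.0172, 13/58=0.2241, 5/58=0.0862
Proportions for Phratora vitellinae (n=146): 8/146=0.0548, 23/146=0.1575, 19/146=0.1301, 24/146=0.1644, 19/146=0.1301, 17/146=0.1164, 11/146=0.0753, 4/146=0.0274, 21/146=0.1438
Σ|p₁ᵢ − p₂ᵢ| = 0.0142 + 0.1403 + 0.1129 + 0.0597 + 0.0094 + 0.1077 + 0.0581 + 0.1967 + 0.0576 = 0.7566
D = 1 − ½ × 0.7566 = 1 − 0.37830 = 0.62170

0.62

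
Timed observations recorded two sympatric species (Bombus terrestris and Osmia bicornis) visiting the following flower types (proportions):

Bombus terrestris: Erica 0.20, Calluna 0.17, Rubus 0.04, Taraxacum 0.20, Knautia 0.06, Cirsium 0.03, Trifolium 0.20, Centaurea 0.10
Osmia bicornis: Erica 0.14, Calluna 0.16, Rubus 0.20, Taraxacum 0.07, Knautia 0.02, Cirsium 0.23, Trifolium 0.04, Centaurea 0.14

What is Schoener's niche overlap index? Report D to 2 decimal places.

Σ|p₁ᵢ − p₂ᵢ| = 0.06 + 0.01 + 0.16 + 0.13 + 0.04 + 0.20 + 0.16 + 0.04 = 0.80
D = 1 − ½ × 0.80 = 1 − 0.400 = 0.6000

0.60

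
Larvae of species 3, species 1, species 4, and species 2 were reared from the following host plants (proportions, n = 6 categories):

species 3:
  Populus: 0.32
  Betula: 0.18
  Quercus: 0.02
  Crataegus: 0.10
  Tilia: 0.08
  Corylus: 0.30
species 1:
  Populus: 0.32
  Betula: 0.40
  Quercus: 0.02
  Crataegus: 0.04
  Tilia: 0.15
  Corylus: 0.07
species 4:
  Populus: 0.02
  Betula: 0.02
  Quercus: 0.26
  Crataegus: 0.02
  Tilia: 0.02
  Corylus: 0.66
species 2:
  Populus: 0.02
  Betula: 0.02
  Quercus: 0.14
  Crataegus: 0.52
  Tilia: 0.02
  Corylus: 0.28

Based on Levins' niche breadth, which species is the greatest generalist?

Σp_3ᵢ² = 0.32² + 0.18² + 0.02² + 0.10² + 0.08² + 0.30² = 0.1024 + 0.0324 + 0.0004 + 0.0100 + 0.0064 + 0.0900 = 0.2416
B_3 = 1 / 0.2416 = 4.1391
Σp_1ᵢ² = 0.32² + 0.40² + 0.02² + 0.04² + 0.15² + 0.07² = 0.1024 + 0.1600 + 0.0004 + 0.0016 + 0.0225 + 0.0049 = 0.2918
B_1 = 1 / 0.2918 = 3.4270
Σp_4ᵢ² = 0.02² + 0.02² + 0.26² + 0.02² + 0.02² + 0.66² = 0.0004 + 0.0004 + 0.0676 + 0.0004 + 0.0004 + 0.4356 = 0.5048
B_4 = 1 / 0.5048 = 1.9810
Σp_2ᵢ² = 0.02² + 0.02² + 0.14² + 0.52² + 0.02² + 0.28² = 0.0004 + 0.0004 + 0.0196 + 0.2704 + 0.0004 + 0.0784 = 0.3696
B_2 = 1 / 0.3696 = 2.7056
Highest B → broadest niche (most generalist): species 3 (B = 4.14).

species 3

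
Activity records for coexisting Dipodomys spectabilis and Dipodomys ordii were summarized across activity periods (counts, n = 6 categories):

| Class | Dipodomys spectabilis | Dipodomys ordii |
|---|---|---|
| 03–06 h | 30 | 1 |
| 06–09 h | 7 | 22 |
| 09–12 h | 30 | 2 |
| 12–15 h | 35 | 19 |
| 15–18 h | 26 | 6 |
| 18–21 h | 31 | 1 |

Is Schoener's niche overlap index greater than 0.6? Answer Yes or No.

Proportions for Dipodomys spectabilis (n=159): 30/159=0.1887, 7/159=0.0440, 30/159=0.1887, 35/159=0.2201, 26/159=0.1635, 31/159=0.1950
Proportions for Dipodomys ordii (n=51): 1/51=0.0196, 22/51=0.4314, 2/51=0.0392, 19/51=0.3725, 6/51=0.1176, 1/51=0.0196
Σ|p₁ᵢ − p₂ᵢ| = 0.1691 + 0.3874 + 0.1495 + 0.1524 + 0.0459 + 0.1754 = 1.0797
D = 1 − ½ × 1.0797 = 1 − 0.53985 = 0.46015
D = 0.46015 < 0.6 → No.

No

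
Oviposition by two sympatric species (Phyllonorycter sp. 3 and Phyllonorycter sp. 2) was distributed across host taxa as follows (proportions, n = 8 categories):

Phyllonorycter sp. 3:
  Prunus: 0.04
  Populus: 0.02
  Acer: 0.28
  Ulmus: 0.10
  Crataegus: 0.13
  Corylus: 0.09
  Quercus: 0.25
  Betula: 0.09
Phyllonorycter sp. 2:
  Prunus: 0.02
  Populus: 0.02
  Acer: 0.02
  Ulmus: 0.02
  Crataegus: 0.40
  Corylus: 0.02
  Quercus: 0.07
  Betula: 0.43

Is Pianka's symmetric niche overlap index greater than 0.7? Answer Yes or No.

No

Σ p₁ᵢp₂ᵢ = 0.0008 + 0.0004 + 0.0056 + 0.0020 + 0.0520 + 0.0018 + 0.0175 + 0.0387 = 0.1188
Σp_1ᵢ² = 0.04² + 0.02² + 0.28² + 0.10² + 0.13² + 0.09² + 0.25² + 0.09² = 0.0016 + 0.0004 + 0.0784 + 0.0100 + 0.0169 + 0.0081 + 0.0625 + 0.0081 = 0.1860
Σp_2ᵢ² = 0.02² + 0.02² + 0.02² + 0.02² + 0.40² + 0.02² + 0.07² + 0.43² = 0.0004 + 0.0004 + 0.0004 + 0.0004 + 0.1600 + 0.0004 + 0.0049 + 0.1849 = 0.3518
O = 0.1188 / √(0.1860 × 0.3518) = 0.1188 / 0.25580 = 0.4644
O = 0.4644 < 0.7 → No.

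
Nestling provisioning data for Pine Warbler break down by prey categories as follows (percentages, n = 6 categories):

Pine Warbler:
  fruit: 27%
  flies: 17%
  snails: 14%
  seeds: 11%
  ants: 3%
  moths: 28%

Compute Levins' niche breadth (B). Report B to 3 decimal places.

Convert percentages to proportions (divide by 100).
Σpᵢ² = 0.27² + 0.17² + 0.14² + 0.11² + 0.03² + 0.28² = 0.0729 + 0.0289 + 0.0196 + 0.0121 + 0.0009 + 0.0784 = 0.2128
B = 1 / 0.2128 = 4.69925

4.699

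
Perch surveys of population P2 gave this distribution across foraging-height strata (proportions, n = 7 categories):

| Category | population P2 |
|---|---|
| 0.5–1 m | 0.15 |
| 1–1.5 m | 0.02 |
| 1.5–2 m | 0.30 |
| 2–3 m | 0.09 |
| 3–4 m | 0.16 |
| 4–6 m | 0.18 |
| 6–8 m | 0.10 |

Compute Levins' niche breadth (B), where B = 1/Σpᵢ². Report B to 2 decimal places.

Σpᵢ² = 0.15² + 0.02² + 0.30² + 0.09² + 0.16² + 0.18² + 0.10² = 0.0225 + 0.0004 + 0.0900 + 0.0081 + 0.0256 + 0.0324 + 0.0100 = 0.1890
B = 1 / 0.1890 = 5.2910

5.29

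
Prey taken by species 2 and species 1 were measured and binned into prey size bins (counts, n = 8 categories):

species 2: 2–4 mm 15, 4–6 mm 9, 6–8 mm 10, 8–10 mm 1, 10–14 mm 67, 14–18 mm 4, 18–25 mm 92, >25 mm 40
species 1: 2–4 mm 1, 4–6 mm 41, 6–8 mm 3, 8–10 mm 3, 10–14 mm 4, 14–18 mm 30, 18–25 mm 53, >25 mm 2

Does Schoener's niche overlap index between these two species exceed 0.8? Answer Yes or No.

No

Proportions for species 2 (n=238): 15/238=0.0630, 9/238=0.0378, 10/238=0.0420, 1/238=0.0042, 67/238=0.2815, 4/238=0.0168, 92/238=0.3866, 40/238=0.1681
Proportions for species 1 (n=137): 1/137=0.0073, 41/137=0.2993, 3/137=0.0219, 3/137=0.0219, 4/137=0.0292, 30/137=0.2190, 53/137=0.3869, 2/137=0.0146
Σ|p₁ᵢ − p₂ᵢ| = 0.0557 + 0.2615 + 0.0201 + 0.0177 + 0.2523 + 0.2022 + 0.0003 + 0.1535 = 0.9633
D = 1 − ½ × 0.9633 = 1 − 0.48165 = 0.51835
D = 0.51835 < 0.8 → No.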